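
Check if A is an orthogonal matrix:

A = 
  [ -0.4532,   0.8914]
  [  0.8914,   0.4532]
Yes

AᵀA = 
  [  1,   0]
  [  0,   1]
≈ I (equal to I up to the 4-dp rounding of the entries)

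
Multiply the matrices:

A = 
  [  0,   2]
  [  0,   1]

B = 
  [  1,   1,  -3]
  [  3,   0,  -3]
A is 2×2 and B is 2×3, so AB is 2×3. Each entry is (row of A)·(column of B):
AB[1,1] = (0)(1) + (2)(3) = 6
AB[1,2] = (0)(1) + (2)(0) = 0
AB[1,3] = (0)(-3) + (2)(-3) = -6
AB[2,1] = (0)(1) + (1)(3) = 3
AB[2,2] = (0)(1) + (1)(0) = 0
AB[2,3] = (0)(-3) + (1)(-3) = -3

AB = 
  [  6,   0,  -6]
  [  3,   0,  -3]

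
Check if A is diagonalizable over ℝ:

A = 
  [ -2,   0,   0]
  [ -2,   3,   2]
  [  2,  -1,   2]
No

Characteristic polynomial: det(λI - A) = λ³ - 3λ² - 2λ + 16
Testing integer divisors of the constant term: p(-2) = 0, so (λ + 2) is a factor:
p(λ) = (λ + 2)(λ² - 5λ + 8)
λ² - 5λ + 8 = 0  ⇒  λ = (5 ± √((-5)² - 4·(8)))/2 = (5 ± √(-7))/2
  = (5 + i√7)/2,  (5 - i√7)/2
Eigenvalues: -2, (5 + i√7)/2, (5 - i√7)/2  (≈ -2, 2.5 + 1.323i, 2.5 - 1.323i)
Has complex eigenvalues (not diagonalizable over ℝ).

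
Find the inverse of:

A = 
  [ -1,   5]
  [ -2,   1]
det(A) = (-1)(1) - (5)(-2) = 9
For a 2×2 matrix, A⁻¹ = (1/det(A)) · [[d, -b], [-c, a]]
    = (1/9) · [[1, -5], [2, -1]]

A⁻¹ = 
  [ 1/9, -5/9]
  [ 2/9, -1/9]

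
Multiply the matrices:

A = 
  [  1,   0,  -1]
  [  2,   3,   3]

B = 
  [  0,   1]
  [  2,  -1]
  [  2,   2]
AB = 
  [ -2,  -1]
  [ 12,   5]

A is 2×3 and B is 3×2, so AB is 2×2. Each entry is (row of A)·(column of B):
AB[1,1] = (1)(0) + (0)(2) + (-1)(2) = -2
AB[1,2] = (1)(1) + (0)(-1) + (-1)(2) = -1
AB[2,1] = (2)(0) + (3)(2) + (3)(2) = 12
AB[2,2] = (2)(1) + (3)(-1) + (3)(2) = 5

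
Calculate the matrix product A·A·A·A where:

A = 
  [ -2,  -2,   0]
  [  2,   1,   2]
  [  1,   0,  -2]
A² = A·A:
A²[1,1] = (-2)(-2) + (-2)(2) + (0)(1) = 0
A²[1,2] = (-2)(-2) + (-2)(1) + (0)(0) = 2
A²[1,3] = (-2)(0) + (-2)(2) + (0)(-2) = -4
A²[2,1] = (2)(-2) + (1)(2) + (2)(1) = 0
A²[2,2] = (2)(-2) + (1)(1) + (2)(0) = -3
A²[2,3] = (2)(0) + (1)(2) + (2)(-2) = -2
A²[3,1] = (1)(-2) + (0)(2) + (-2)(1) = -4
A²[3,2] = (1)(-2) + (0)(1) + (-2)(0) = -2
A²[3,3] = (1)(0) + (0)(2) + (-2)(-2) = 4
A² = 
  [  0,   2,  -4]
  [  0,  -3,  -2]
  [ -4,  -2,   4]

A^3 = A^2·A:
A^3[1,1] = (0)(-2) + (2)(2) + (-4)(1) = 0
A^3[1,2] = (0)(-2) + (2)(1) + (-4)(0) = 2
A^3[1,3] = (0)(0) + (2)(2) + (-4)(-2) = 12
A^3[2,1] = (0)(-2) + (-3)(2) + (-2)(1) = -8
A^3[2,2] = (0)(-2) + (-3)(1) + (-2)(0) = -3
A^3[2,3] = (0)(0) + (-3)(2) + (-2)(-2) = -2
A^3[3,1] = (-4)(-2) + (-2)(2) + (4)(1) = 8
A^3[3,2] = (-4)(-2) + (-2)(1) + (4)(0) = 6
A^3[3,3] = (-4)(0) + (-2)(2) + (4)(-2) = -12
A^3 = 
  [  0,   2,  12]
  [ -8,  -3,  -2]
  [  8,   6, -12]

A^4 = A^3·A:
A^4[1,1] = (0)(-2) + (2)(2) + (12)(1) = 16
A^4[1,2] = (0)(-2) + (2)(1) + (12)(0) = 2
A^4[1,3] = (0)(0) + (2)(2) + (12)(-2) = -20
A^4[2,1] = (-8)(-2) + (-3)(2) + (-2)(1) = 8
A^4[2,2] = (-8)(-2) + (-3)(1) + (-2)(0) = 13
A^4[2,3] = (-8)(0) + (-3)(2) + (-2)(-2) = -2
A^4[3,1] = (8)(-2) + (6)(2) + (-12)(1) = -16
A^4[3,2] = (8)(-2) + (6)(1) + (-12)(0) = -10
A^4[3,3] = (8)(0) + (6)(2) + (-12)(-2) = 36
A^4 = 
  [ 16,   2, -20]
  [  8,  13,  -2]
  [-16, -10,  36]

Therefore
A^4 = 
  [ 16,   2, -20]
  [  8,  13,  -2]
  [-16, -10,  36]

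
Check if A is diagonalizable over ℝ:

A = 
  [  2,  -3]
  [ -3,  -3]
Yes

tr(A) = -1, det(A) = -15
Characteristic polynomial: λ² - tr(A)λ + det(A) = λ² + λ - 15
λ² + λ - 15 = 0  ⇒  λ = (-1 ± √((1)² - 4·(-15)))/2 = (-1 ± √(61))/2
  = (-1 + √61)/2,  (-1 - √61)/2
Eigenvalues: (-1 + √61)/2, (-1 - √61)/2  (≈ 3.405, -4.405)
The two irrational eigenvalues are distinct (simple), so each has alg. mult. = geom. mult. = 1.
Sum of geometric multiplicities equals n, so A has n independent eigenvectors.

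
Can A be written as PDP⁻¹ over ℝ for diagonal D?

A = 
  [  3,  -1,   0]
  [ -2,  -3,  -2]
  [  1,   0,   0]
Yes

Characteristic polynomial: det(λI - A) = λ³ - 11λ - 2
By the rational root theorem any rational root is an integer dividing 2; none of those is a root, so p(λ) has no rational roots and hence (being an irreducible cubic) no repeated roots.
Discriminant of the cubic: Δ = 5216
Δ > 0 ⇒ three distinct real eigenvalues: λ ≈ -3.222, -0.1824, 3.404
Three distinct real eigenvalues, so A has 3 independent eigenvectors.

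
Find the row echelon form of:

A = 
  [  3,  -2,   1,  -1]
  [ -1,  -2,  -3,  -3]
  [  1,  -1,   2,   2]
Row operations:
R2 → R2 + (1/3)·R1
R3 → R3 - (1/3)·R1
R3 → R3 - (1/8)·R2

Resulting echelon form:
REF = 
  [    3,    -2,     1,    -1]
  [    0,  -8/3,  -8/3, -10/3]
  [    0,     0,     2,  11/4]

Rank = 3 (number of non-zero pivot rows).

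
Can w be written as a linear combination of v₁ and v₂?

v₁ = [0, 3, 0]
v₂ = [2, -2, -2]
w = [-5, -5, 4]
No

Form the augmented matrix and row-reduce:
[v₁|v₂|w] = 
  [  0,   2,  -5]
  [  3,  -2,  -5]
  [  0,  -2,   4]
Swap R1 ↔ R2
R3 → R3 + (1)·R2
REF = 
  [  3,  -2,  -5]
  [  0,   2,  -5]
  [  0,   0,  -1]

Row 3 reads [0 0 | -1], i.e. 0 = -1, so the system is inconsistent and w ∉ span{v₁, v₂}.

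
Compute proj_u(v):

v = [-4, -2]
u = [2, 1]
v·u = (-4)(2) + (-2)(1) = -10
u·u = (2)² + (1)² = 5
proj_u(v) = (v·u / u·u) × u = (-10/5) × u = (-2) × u

proj_u(v) = [-4, -2]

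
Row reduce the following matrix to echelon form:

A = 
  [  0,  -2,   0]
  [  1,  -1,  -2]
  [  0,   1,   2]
Row operations:
Swap R1 ↔ R2
R3 → R3 + (1/2)·R2

Resulting echelon form:
REF = 
  [  1,  -1,  -2]
  [  0,  -2,   0]
  [  0,   0,   2]

Rank = 3 (number of non-zero pivot rows).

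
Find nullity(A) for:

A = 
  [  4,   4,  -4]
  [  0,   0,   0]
nullity(A) = 2

Row reduce:
(no row operations needed)
REF = 
  [  4,   4,  -4]
  [  0,   0,   0]
Pivot columns: 1 → 1 pivot.
rank(A) = 1, so nullity(A) = 3 - 1 = 2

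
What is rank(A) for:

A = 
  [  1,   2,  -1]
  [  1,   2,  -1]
rank(A) = 1

Row reduce:
R2 → R2 - (1)·R1
REF = 
  [  1,   2,  -1]
  [  0,   0,   0]
Pivot columns: 1 → 1 pivot.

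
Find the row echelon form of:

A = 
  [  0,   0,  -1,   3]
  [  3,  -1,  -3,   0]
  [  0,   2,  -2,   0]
Row operations:
Swap R1 ↔ R2
Swap R2 ↔ R3

Resulting echelon form:
REF = 
  [  3,  -1,  -3,   0]
  [  0,   2,  -2,   0]
  [  0,   0,  -1,   3]

Rank = 3 (number of non-zero pivot rows).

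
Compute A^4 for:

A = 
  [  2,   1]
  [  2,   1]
A^4 = 
  [ 54,  27]
  [ 54,  27]

A² = A·A:
A²[1,1] = (2)(2) + (1)(2) = 6
A²[1,2] = (2)(1) + (1)(1) = 3
A²[2,1] = (2)(2) + (1)(2) = 6
A²[2,2] = (2)(1) + (1)(1) = 3
A² = 
  [  6,   3]
  [  6,   3]

A^3 = A^2·A:
A^3[1,1] = (6)(2) + (3)(2) = 18
A^3[1,2] = (6)(1) + (3)(1) = 9
A^3[2,1] = (6)(2) + (3)(2) = 18
A^3[2,2] = (6)(1) + (3)(1) = 9
A^3 = 
  [ 18,   9]
  [ 18,   9]

A^4 = A^3·A:
A^4[1,1] = (18)(2) + (9)(2) = 54
A^4[1,2] = (18)(1) + (9)(1) = 27
A^4[2,1] = (18)(2) + (9)(2) = 54
A^4[2,2] = (18)(1) + (9)(1) = 27
A^4 = 
  [ 54,  27]
  [ 54,  27]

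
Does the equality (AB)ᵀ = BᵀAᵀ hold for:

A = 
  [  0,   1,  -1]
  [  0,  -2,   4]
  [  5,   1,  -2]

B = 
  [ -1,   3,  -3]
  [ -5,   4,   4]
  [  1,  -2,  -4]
Yes

(AB)ᵀ = 
  [ -6,  14, -12]
  [  6, -16,  23]
  [  8, -24,  -3]

BᵀAᵀ = 
  [ -6,  14, -12]
  [  6, -16,  23]
  [  8, -24,  -3]

Both sides are equal — this is the standard identity (AB)ᵀ = BᵀAᵀ, which holds for all A, B.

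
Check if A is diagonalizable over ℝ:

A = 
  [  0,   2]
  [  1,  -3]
Yes

tr(A) = -3, det(A) = -2
Characteristic polynomial: λ² - tr(A)λ + det(A) = λ² + 3λ - 2
λ² + 3λ - 2 = 0  ⇒  λ = (-3 ± √((3)² - 4·(-2)))/2 = (-3 ± √(17))/2
  = (-3 + √17)/2,  (-3 - √17)/2
Eigenvalues: (-3 + √17)/2, (-3 - √17)/2  (≈ 0.5616, -3.562)
The two irrational eigenvalues are distinct (simple), so each has alg. mult. = geom. mult. = 1.
Sum of geometric multiplicities equals n, so A has n independent eigenvectors.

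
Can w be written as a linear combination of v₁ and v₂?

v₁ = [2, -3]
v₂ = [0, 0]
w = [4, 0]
No

Form the augmented matrix and row-reduce:
[v₁|v₂|w] = 
  [  2,   0,   4]
  [ -3,   0,   0]
R2 → R2 + (3/2)·R1
REF = 
  [  2,   0,   4]
  [  0,   0,   6]

Row 2 reads [0 0 | 6], i.e. 0 = 6, so the system is inconsistent and w ∉ span{v₁, v₂}.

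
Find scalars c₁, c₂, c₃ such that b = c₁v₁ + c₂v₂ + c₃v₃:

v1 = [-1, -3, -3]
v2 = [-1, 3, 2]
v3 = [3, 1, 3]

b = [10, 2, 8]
c1 = -2, c2 = -2, c3 = 2

b = -2·v1 + -2·v2 + 2·v3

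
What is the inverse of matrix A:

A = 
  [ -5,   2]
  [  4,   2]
det(A) = (-5)(2) - (2)(4) = -18
For a 2×2 matrix, A⁻¹ = (1/det(A)) · [[d, -b], [-c, a]]
    = (-1/18) · [[2, -2], [-4, -5]]

A⁻¹ = 
  [-1/9,  1/9]
  [ 2/9, 5/18]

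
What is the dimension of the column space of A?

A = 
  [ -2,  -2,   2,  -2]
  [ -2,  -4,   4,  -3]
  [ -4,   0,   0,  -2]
Row reduce:
R2 → R2 - (1)·R1
R3 → R3 - (2)·R1
R3 → R3 + (2)·R2
REF = 
  [ -2,  -2,   2,  -2]
  [  0,  -2,   2,  -1]
  [  0,   0,   0,   0]
Pivot columns: 1, 2 → 2 pivots.
dim(Col(A)) = number of pivot columns = 2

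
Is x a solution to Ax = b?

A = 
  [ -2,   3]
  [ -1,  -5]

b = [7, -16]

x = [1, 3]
Yes

Ax = [7, -16] = b ✓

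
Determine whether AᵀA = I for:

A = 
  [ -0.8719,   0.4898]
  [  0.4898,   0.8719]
Yes

AᵀA = 
  [  1.0001,   0]
  [  0,   1.0001]
≈ I (equal to I up to the 4-dp rounding of the entries)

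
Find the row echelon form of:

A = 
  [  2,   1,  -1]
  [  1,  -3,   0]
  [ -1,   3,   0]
Row operations:
R2 → R2 - (1/2)·R1
R3 → R3 + (1/2)·R1
R3 → R3 + (1)·R2

Resulting echelon form:
REF = 
  [   2,    1,   -1]
  [   0, -7/2,  1/2]
  [   0,    0,    0]

Rank = 2 (number of non-zero pivot rows).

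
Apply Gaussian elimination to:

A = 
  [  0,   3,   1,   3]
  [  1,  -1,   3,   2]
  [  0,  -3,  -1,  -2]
Row operations:
Swap R1 ↔ R2
R3 → R3 + (1)·R2

Resulting echelon form:
REF = 
  [  1,  -1,   3,   2]
  [  0,   3,   1,   3]
  [  0,   0,   0,   1]

Rank = 3 (number of non-zero pivot rows).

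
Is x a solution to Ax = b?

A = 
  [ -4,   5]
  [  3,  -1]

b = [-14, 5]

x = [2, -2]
No

Ax = [-18, 8] ≠ b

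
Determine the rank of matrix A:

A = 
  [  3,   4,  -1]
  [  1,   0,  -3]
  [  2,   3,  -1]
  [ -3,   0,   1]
Row reduce:
R2 → R2 - (1/3)·R1
R3 → R3 - (2/3)·R1
R4 → R4 + (1)·R1
R3 → R3 + (1/4)·R2
R4 → R4 + (3)·R2
R4 → R4 - (8)·R3
REF = 
  [   3,    4,   -1]
  [   0, -4/3, -8/3]
  [   0,    0,   -1]
  [   0,    0,    0]
Pivot columns: 1, 2, 3 → 3 pivots.

rank(A) = 3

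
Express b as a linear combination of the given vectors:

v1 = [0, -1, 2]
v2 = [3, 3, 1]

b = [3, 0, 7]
c1 = 3, c2 = 1

b = 3·v1 + 1·v2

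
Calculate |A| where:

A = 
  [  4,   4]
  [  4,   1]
For a 2×2 matrix, det = ad - bc = (4)(1) - (4)(4) = -12

det(A) = -12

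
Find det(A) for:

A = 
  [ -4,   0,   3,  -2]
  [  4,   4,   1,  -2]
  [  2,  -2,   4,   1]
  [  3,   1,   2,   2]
-284

Cofactor expansion along row 1: det(A) = a₁₁M₁₁ - a₁₂M₁₂ + a₁₃M₁₃ - a₁₄M₁₄

M₁₁ = det[[4, 1, -2]; [-2, 4, 1]; [1, 2, 2]]
  = (4)·((4)(2) - (1)(2)) - (1)·((-2)(2) - (1)(1)) + (-2)·((-2)(2) - (4)(1))
  = (4)(6) - (1)(-5) + (-2)(-8)
  = 45
M₁₂ = det[[4, 1, -2]; [2, 4, 1]; [3, 2, 2]]
  = (4)·((4)(2) - (1)(2)) - (1)·((2)(2) - (1)(3)) + (-2)·((2)(2) - (4)(3))
  = (4)(6) - (1)(1) + (-2)(-8)
  = 39
M₁₃ = det[[4, 4, -2]; [2, -2, 1]; [3, 1, 2]]
  = (4)·((-2)(2) - (1)(1)) - (4)·((2)(2) - (1)(3)) + (-2)·((2)(1) - (-2)(3))
  = (4)(-5) - (4)(1) + (-2)(8)
  = -40
M₁₄ = det[[4, 4, 1]; [2, -2, 4]; [3, 1, 2]]
  = (4)·((-2)(2) - (4)(1)) - (4)·((2)(2) - (4)(3)) + (1)·((2)(1) - (-2)(3))
  = (4)(-8) - (4)(-8) + (1)(8)
  = 8

det(A) = (-4)(45) - (0)(39) + (3)(-40) - (-2)(8) = -284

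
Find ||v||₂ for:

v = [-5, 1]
5.099

||v||₂ = √((-5)² + (1)²) = √26 = 5.099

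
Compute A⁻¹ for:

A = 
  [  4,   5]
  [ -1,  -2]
det(A) = (4)(-2) - (5)(-1) = -3
For a 2×2 matrix, A⁻¹ = (1/det(A)) · [[d, -b], [-c, a]]
    = (-1/3) · [[-2, -5], [1, 4]]

A⁻¹ = 
  [ 2/3,  5/3]
  [-1/3, -4/3]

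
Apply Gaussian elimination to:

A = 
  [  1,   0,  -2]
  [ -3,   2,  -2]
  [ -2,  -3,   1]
Row operations:
R2 → R2 + (3)·R1
R3 → R3 + (2)·R1
R3 → R3 + (3/2)·R2

Resulting echelon form:
REF = 
  [  1,   0,  -2]
  [  0,   2,  -8]
  [  0,   0, -15]

Rank = 3 (number of non-zero pivot rows).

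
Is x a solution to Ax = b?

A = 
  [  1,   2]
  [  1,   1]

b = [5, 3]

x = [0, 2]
No

Ax = [4, 2] ≠ b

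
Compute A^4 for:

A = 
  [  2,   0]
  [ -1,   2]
A² = A·A:
A²[1,1] = (2)(2) + (0)(-1) = 4
A²[1,2] = (2)(0) + (0)(2) = 0
A²[2,1] = (-1)(2) + (2)(-1) = -4
A²[2,2] = (-1)(0) + (2)(2) = 4
A² = 
  [  4,   0]
  [ -4,   4]

A^3 = A^2·A:
A^3[1,1] = (4)(2) + (0)(-1) = 8
A^3[1,2] = (4)(0) + (0)(2) = 0
A^3[2,1] = (-4)(2) + (4)(-1) = -12
A^3[2,2] = (-4)(0) + (4)(2) = 8
A^3 = 
  [  8,   0]
  [-12,   8]

A^4 = A^3·A:
A^4[1,1] = (8)(2) + (0)(-1) = 16
A^4[1,2] = (8)(0) + (0)(2) = 0
A^4[2,1] = (-12)(2) + (8)(-1) = -32
A^4[2,2] = (-12)(0) + (8)(2) = 16
A^4 = 
  [ 16,   0]
  [-32,  16]

Therefore
A^4 = 
  [ 16,   0]
  [-32,  16]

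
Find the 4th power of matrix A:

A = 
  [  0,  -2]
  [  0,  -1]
A^4 = 
  [  0,   2]
  [  0,   1]

A² = A·A:
A²[1,1] = (0)(0) + (-2)(0) = 0
A²[1,2] = (0)(-2) + (-2)(-1) = 2
A²[2,1] = (0)(0) + (-1)(0) = 0
A²[2,2] = (0)(-2) + (-1)(-1) = 1
A² = 
  [  0,   2]
  [  0,   1]

A^3 = A^2·A:
A^3[1,1] = (0)(0) + (2)(0) = 0
A^3[1,2] = (0)(-2) + (2)(-1) = -2
A^3[2,1] = (0)(0) + (1)(0) = 0
A^3[2,2] = (0)(-2) + (1)(-1) = -1
A^3 = 
  [  0,  -2]
  [  0,  -1]

A^4 = A^3·A:
A^4[1,1] = (0)(0) + (-2)(0) = 0
A^4[1,2] = (0)(-2) + (-2)(-1) = 2
A^4[2,1] = (0)(0) + (-1)(0) = 0
A^4[2,2] = (0)(-2) + (-1)(-1) = 1
A^4 = 
  [  0,   2]
  [  0,   1]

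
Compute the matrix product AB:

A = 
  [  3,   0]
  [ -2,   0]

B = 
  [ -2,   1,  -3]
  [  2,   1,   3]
A is 2×2 and B is 2×3, so AB is 2×3. Each entry is (row of A)·(column of B):
AB[1,1] = (3)(-2) + (0)(2) = -6
AB[1,2] = (3)(1) + (0)(1) = 3
AB[1,3] = (3)(-3) + (0)(3) = -9
AB[2,1] = (-2)(-2) + (0)(2) = 4
AB[2,2] = (-2)(1) + (0)(1) = -2
AB[2,3] = (-2)(-3) + (0)(3) = 6

AB = 
  [ -6,   3,  -9]
  [  4,  -2,   6]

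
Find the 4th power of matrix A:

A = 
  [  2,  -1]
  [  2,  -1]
A^4 = 
  [  2,  -1]
  [  2,  -1]

A² = A·A:
A²[1,1] = (2)(2) + (-1)(2) = 2
A²[1,2] = (2)(-1) + (-1)(-1) = -1
A²[2,1] = (2)(2) + (-1)(2) = 2
A²[2,2] = (2)(-1) + (-1)(-1) = -1
A² = 
  [  2,  -1]
  [  2,  -1]

A^3 = A^2·A:
A^3[1,1] = (2)(2) + (-1)(2) = 2
A^3[1,2] = (2)(-1) + (-1)(-1) = -1
A^3[2,1] = (2)(2) + (-1)(2) = 2
A^3[2,2] = (2)(-1) + (-1)(-1) = -1
A^3 = 
  [  2,  -1]
  [  2,  -1]

A^4 = A^3·A:
A^4[1,1] = (2)(2) + (-1)(2) = 2
A^4[1,2] = (2)(-1) + (-1)(-1) = -1
A^4[2,1] = (2)(2) + (-1)(2) = 2
A^4[2,2] = (2)(-1) + (-1)(-1) = -1
A^4 = 
  [  2,  -1]
  [  2,  -1]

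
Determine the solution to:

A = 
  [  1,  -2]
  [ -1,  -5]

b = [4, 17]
Row reduce the augmented matrix [A|b]:
R2 → R2 + (1)·R1
REF = 
  [  1,  -2,   4]
  [  0,  -7,  21]

Back-substitution:
x₂ = 21 / (-7) = -3
x₁ = (4 - (-2)(-3)) / 1 = -2

x = [-2, -3]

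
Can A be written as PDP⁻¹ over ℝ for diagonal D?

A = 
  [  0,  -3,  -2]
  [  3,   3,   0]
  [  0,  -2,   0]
No

Characteristic polynomial: det(λI - A) = λ³ - 3λ² + 9λ - 12
By the rational root theorem any rational root is an integer dividing 12; none of those is a root, so p(λ) has no rational roots and hence (being an irreducible cubic) no repeated roots.
Discriminant of the cubic: Δ = -1539
Δ < 0 ⇒ one real eigenvalue and a complex-conjugate pair: λ ≈ 0.6199 + 2.536i, 0.6199 - 2.536i, 1.76
Has complex eigenvalues (not diagonalizable over ℝ).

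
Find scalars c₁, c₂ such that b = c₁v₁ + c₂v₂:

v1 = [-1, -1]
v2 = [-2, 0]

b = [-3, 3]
c1 = -3, c2 = 3

b = -3·v1 + 3·v2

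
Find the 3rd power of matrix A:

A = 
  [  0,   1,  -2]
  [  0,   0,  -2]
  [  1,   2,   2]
A² = A·A:
A²[1,1] = (0)(0) + (1)(0) + (-2)(1) = -2
A²[1,2] = (0)(1) + (1)(0) + (-2)(2) = -4
A²[1,3] = (0)(-2) + (1)(-2) + (-2)(2) = -6
A²[2,1] = (0)(0) + (0)(0) + (-2)(1) = -2
A²[2,2] = (0)(1) + (0)(0) + (-2)(2) = -4
A²[2,3] = (0)(-2) + (0)(-2) + (-2)(2) = -4
A²[3,1] = (1)(0) + (2)(0) + (2)(1) = 2
A²[3,2] = (1)(1) + (2)(0) + (2)(2) = 5
A²[3,3] = (1)(-2) + (2)(-2) + (2)(2) = -2
A² = 
  [ -2,  -4,  -6]
  [ -2,  -4,  -4]
  [  2,   5,  -2]

A^3 = A^2·A:
A^3[1,1] = (-2)(0) + (-4)(0) + (-6)(1) = -6
A^3[1,2] = (-2)(1) + (-4)(0) + (-6)(2) = -14
A^3[1,3] = (-2)(-2) + (-4)(-2) + (-6)(2) = 0
A^3[2,1] = (-2)(0) + (-4)(0) + (-4)(1) = -4
A^3[2,2] = (-2)(1) + (-4)(0) + (-4)(2) = -10
A^3[2,3] = (-2)(-2) + (-4)(-2) + (-4)(2) = 4
A^3[3,1] = (2)(0) + (5)(0) + (-2)(1) = -2
A^3[3,2] = (2)(1) + (5)(0) + (-2)(2) = -2
A^3[3,3] = (2)(-2) + (5)(-2) + (-2)(2) = -18
A^3 = 
  [ -6, -14,   0]
  [ -4, -10,   4]
  [ -2,  -2, -18]

Therefore
A^3 = 
  [ -6, -14,   0]
  [ -4, -10,   4]
  [ -2,  -2, -18]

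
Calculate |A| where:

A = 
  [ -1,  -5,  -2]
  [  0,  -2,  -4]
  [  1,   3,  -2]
0

Cofactor expansion along row 1:
det(A) = (-1)·((-2)(-2) - (-4)(3)) - (-5)·((0)(-2) - (-4)(1)) + (-2)·((0)(3) - (-2)(1))
  = (-1)(16) - (-5)(4) + (-2)(2)
  = 0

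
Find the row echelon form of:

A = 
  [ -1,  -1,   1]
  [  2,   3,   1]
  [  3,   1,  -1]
Row operations:
R2 → R2 + (2)·R1
R3 → R3 + (3)·R1
R3 → R3 + (2)·R2

Resulting echelon form:
REF = 
  [ -1,  -1,   1]
  [  0,   1,   3]
  [  0,   0,   8]

Rank = 3 (number of non-zero pivot rows).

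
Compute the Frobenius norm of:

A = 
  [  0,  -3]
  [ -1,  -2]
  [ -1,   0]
||A||_F = 3.873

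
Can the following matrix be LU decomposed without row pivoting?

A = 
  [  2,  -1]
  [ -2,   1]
Yes.
A[1,1] = 2 ≠ 0, so Gaussian elimination proceeds without a row swap: multiplier ℓ₂₁ = (-2)/(2) = -1, and U[2,2] = 1 - (-1)(-1) = 0.
L = 
  [  1,   0]
  [ -1,   1]
U = 
  [  2,  -1]
  [  0,   0]
Check row 2 of LU: [(-1)(2), (-1)(-1) + 0] = [-2, 1] = row 2 of A ✓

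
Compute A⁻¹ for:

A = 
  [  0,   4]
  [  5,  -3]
det(A) = (0)(-3) - (4)(5) = -20
For a 2×2 matrix, A⁻¹ = (1/det(A)) · [[d, -b], [-c, a]]
    = (-1/20) · [[-3, -4], [-5, 0]]

A⁻¹ = 
  [3/20,  1/5]
  [ 1/4,    0]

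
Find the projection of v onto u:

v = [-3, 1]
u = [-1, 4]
proj_u(v) = [-7/17, 28/17]

v·u = (-3)(-1) + (1)(4) = 7
u·u = (-1)² + (4)² = 17
proj_u(v) = (v·u / u·u) × u = (7/17) × u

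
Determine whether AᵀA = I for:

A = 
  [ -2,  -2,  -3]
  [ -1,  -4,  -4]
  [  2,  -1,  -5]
No

AᵀA = 
  [  9,   6,   0]
  [  6,  21,  27]
  [  0,  27,  50]
≠ I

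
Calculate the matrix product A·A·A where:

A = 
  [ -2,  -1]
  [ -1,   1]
A² = A·A:
A²[1,1] = (-2)(-2) + (-1)(-1) = 5
A²[1,2] = (-2)(-1) + (-1)(1) = 1
A²[2,1] = (-1)(-2) + (1)(-1) = 1
A²[2,2] = (-1)(-1) + (1)(1) = 2
A² = 
  [  5,   1]
  [  1,   2]

A^3 = A^2·A:
A^3[1,1] = (5)(-2) + (1)(-1) = -11
A^3[1,2] = (5)(-1) + (1)(1) = -4
A^3[2,1] = (1)(-2) + (2)(-1) = -4
A^3[2,2] = (1)(-1) + (2)(1) = 1
A^3 = 
  [-11,  -4]
  [ -4,   1]

Therefore
A^3 = 
  [-11,  -4]
  [ -4,   1]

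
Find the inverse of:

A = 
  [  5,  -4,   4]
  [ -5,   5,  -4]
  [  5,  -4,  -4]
det(A) = (5)·((5)(-4) - (-4)(-4)) - (-4)·((-5)(-4) - (-4)(5)) + (4)·((-5)(-4) - (5)(5))
  = (5)(-36) - (-4)(40) + (4)(-5)
  = -40
det(A) = -40 ≠ 0, so A is invertible.

Cofactors Cᵢⱼ = (-1)ⁱ⁺ʲ·Mᵢⱼ:
C = 
  [-36, -40,  -5]
  [-32, -40,   0]
  [ -4,   0,   5]

adj(A) = Cᵀ:
adj(A) = 
  [-36, -32,  -4]
  [-40, -40,   0]
  [ -5,   0,   5]

A⁻¹ = (-1/40) · adj(A):
A⁻¹ = 
  [9/10,  4/5, 1/10]
  [   1,    1,    0]
  [ 1/8,    0, -1/8]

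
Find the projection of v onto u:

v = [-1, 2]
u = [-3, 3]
proj_u(v) = [-3/2, 3/2]

v·u = (-1)(-3) + (2)(3) = 9
u·u = (-3)² + (3)² = 18
proj_u(v) = (v·u / u·u) × u = (9/18) × u = (1/2) × u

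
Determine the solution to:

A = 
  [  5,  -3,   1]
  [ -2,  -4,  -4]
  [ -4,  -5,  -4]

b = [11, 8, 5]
x = [2, -1, -2]

Row reduce the augmented matrix [A|b]:
R2 → R2 + (2/5)·R1
R3 → R3 + (4/5)·R1
R3 → R3 - (37/26)·R2
REF = 
  [     5,     -3,      1,     11]
  [     0,  -26/5,  -18/5,   62/5]
  [     0,      0,  25/13, -50/13]

Back-substitution:
x₃ = (-50/13) / (25/13) = -2
x₂ = (62/5 - (-18/5)(-2)) / (-26/5) = -1
x₁ = (11 - (-3)(-1) - (1)(-2)) / 5 = 2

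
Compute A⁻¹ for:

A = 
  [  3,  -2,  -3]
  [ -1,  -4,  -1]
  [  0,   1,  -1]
det(A) = (3)·((-4)(-1) - (-1)(1)) - (-2)·((-1)(-1) - (-1)(0)) + (-3)·((-1)(1) - (-4)(0))
  = (3)(5) - (-2)(1) + (-3)(-1)
  = 20
det(A) = 20 ≠ 0, so A is invertible.

Cofactors Cᵢⱼ = (-1)ⁱ⁺ʲ·Mᵢⱼ:
C = 
  [  5,  -1,  -1]
  [ -5,  -3,  -3]
  [-10,   6, -14]

adj(A) = Cᵀ:
adj(A) = 
  [  5,  -5, -10]
  [ -1,  -3,   6]
  [ -1,  -3, -14]

A⁻¹ = (1/20) · adj(A):
A⁻¹ = 
  [  1/4,  -1/4,  -1/2]
  [-1/20, -3/20,  3/10]
  [-1/20, -3/20, -7/10]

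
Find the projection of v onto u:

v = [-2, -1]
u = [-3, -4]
proj_u(v) = [-6/5, -8/5]

v·u = (-2)(-3) + (-1)(-4) = 10
u·u = (-3)² + (-4)² = 25
proj_u(v) = (v·u / u·u) × u = (10/25) × u = (2/5) × u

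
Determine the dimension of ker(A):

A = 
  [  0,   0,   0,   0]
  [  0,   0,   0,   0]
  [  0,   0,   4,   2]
nullity(A) = 3

Row reduce:
Swap R1 ↔ R3
REF = 
  [  0,   0,   4,   2]
  [  0,   0,   0,   0]
  [  0,   0,   0,   0]
Pivot columns: 3 → 1 pivot.
rank(A) = 1, so nullity(A) = 4 - 1 = 3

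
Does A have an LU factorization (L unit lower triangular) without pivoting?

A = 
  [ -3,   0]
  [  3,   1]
Yes.
A[1,1] = -3 ≠ 0, so Gaussian elimination proceeds without a row swap: multiplier ℓ₂₁ = (3)/(-3) = -1, and U[2,2] = 1 - (-1)(0) = 1.
L = 
  [  1,   0]
  [ -1,   1]
U = 
  [ -3,   0]
  [  0,   1]
Check row 2 of LU: [(-1)(-3), (-1)(0) + 1] = [3, 1] = row 2 of A ✓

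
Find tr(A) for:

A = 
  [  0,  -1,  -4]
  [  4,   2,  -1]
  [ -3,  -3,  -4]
-2

tr(A) = 0 + 2 + -4 = -2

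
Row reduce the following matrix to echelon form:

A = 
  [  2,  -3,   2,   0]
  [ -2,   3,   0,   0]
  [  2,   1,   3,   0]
Row operations:
R2 → R2 + (1)·R1
R3 → R3 - (1)·R1
Swap R2 ↔ R3

Resulting echelon form:
REF = 
  [  2,  -3,   2,   0]
  [  0,   4,   1,   0]
  [  0,   0,   2,   0]

Rank = 3 (number of non-zero pivot rows).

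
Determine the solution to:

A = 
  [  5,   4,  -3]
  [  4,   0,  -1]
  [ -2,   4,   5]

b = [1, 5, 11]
x = [2, 0, 3]

Row reduce the augmented matrix [A|b]:
R2 → R2 - (4/5)·R1
R3 → R3 + (2/5)·R1
R3 → R3 + (7/4)·R2
REF = 
  [    5,     4,    -3,     1]
  [    0, -16/5,   7/5,  21/5]
  [    0,     0,  25/4,  75/4]

Back-substitution:
x₃ = (75/4) / (25/4) = 3
x₂ = (21/5 - (7/5)(3)) / (-16/5) = 0
x₁ = (1 - (4)(0) - (-3)(3)) / 5 = 2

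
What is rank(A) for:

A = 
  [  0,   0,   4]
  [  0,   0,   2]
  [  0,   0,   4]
Row reduce:
R2 → R2 - (1/2)·R1
R3 → R3 - (1)·R1
REF = 
  [  0,   0,   4]
  [  0,   0,   0]
  [  0,   0,   0]
Pivot columns: 3 → 1 pivot.

rank(A) = 1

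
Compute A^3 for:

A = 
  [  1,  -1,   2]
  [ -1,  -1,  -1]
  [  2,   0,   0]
A² = A·A:
A²[1,1] = (1)(1) + (-1)(-1) + (2)(2) = 6
A²[1,2] = (1)(-1) + (-1)(-1) + (2)(0) = 0
A²[1,3] = (1)(2) + (-1)(-1) + (2)(0) = 3
A²[2,1] = (-1)(1) + (-1)(-1) + (-1)(2) = -2
A²[2,2] = (-1)(-1) + (-1)(-1) + (-1)(0) = 2
A²[2,3] = (-1)(2) + (-1)(-1) + (-1)(0) = -1
A²[3,1] = (2)(1) + (0)(-1) + (0)(2) = 2
A²[3,2] = (2)(-1) + (0)(-1) + (0)(0) = -2
A²[3,3] = (2)(2) + (0)(-1) + (0)(0) = 4
A² = 
  [  6,   0,   3]
  [ -2,   2,  -1]
  [  2,  -2,   4]

A^3 = A^2·A:
A^3[1,1] = (6)(1) + (0)(-1) + (3)(2) = 12
A^3[1,2] = (6)(-1) + (0)(-1) + (3)(0) = -6
A^3[1,3] = (6)(2) + (0)(-1) + (3)(0) = 12
A^3[2,1] = (-2)(1) + (2)(-1) + (-1)(2) = -6
A^3[2,2] = (-2)(-1) + (2)(-1) + (-1)(0) = 0
A^3[2,3] = (-2)(2) + (2)(-1) + (-1)(0) = -6
A^3[3,1] = (2)(1) + (-2)(-1) + (4)(2) = 12
A^3[3,2] = (2)(-1) + (-2)(-1) + (4)(0) = 0
A^3[3,3] = (2)(2) + (-2)(-1) + (4)(0) = 6
A^3 = 
  [ 12,  -6,  12]
  [ -6,   0,  -6]
  [ 12,   0,   6]

Therefore
A^3 = 
  [ 12,  -6,  12]
  [ -6,   0,  -6]
  [ 12,   0,   6]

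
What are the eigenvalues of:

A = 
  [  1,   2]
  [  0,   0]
λ = 1, 0

tr(A) = 1, det(A) = 0
Characteristic polynomial: λ² - tr(A)λ + det(A) = λ² - λ
λ² - λ = λ(λ - 1)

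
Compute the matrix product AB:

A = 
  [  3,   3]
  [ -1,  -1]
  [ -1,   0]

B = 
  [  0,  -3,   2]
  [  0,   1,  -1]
AB = 
  [  0,  -6,   3]
  [  0,   2,  -1]
  [  0,   3,  -2]

A is 3×2 and B is 2×3, so AB is 3×3. Each entry is (row of A)·(column of B):
AB[1,1] = (3)(0) + (3)(0) = 0
AB[1,2] = (3)(-3) + (3)(1) = -6
AB[1,3] = (3)(2) + (3)(-1) = 3
AB[2,1] = (-1)(0) + (-1)(0) = 0
AB[2,2] = (-1)(-3) + (-1)(1) = 2
AB[2,3] = (-1)(2) + (-1)(-1) = -1
AB[3,1] = (-1)(0) + (0)(0) = 0
AB[3,2] = (-1)(-3) + (0)(1) = 3
AB[3,3] = (-1)(2) + (0)(-1) = -2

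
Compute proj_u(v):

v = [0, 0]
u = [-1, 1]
proj_u(v) = [0, 0]

v·u = (0)(-1) + (0)(1) = 0
u·u = (-1)² + (1)² = 2
proj_u(v) = (v·u / u·u) × u = (0/2) × u = (0) × u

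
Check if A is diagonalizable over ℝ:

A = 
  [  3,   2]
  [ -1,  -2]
Yes

tr(A) = 1, det(A) = -4
Characteristic polynomial: λ² - tr(A)λ + det(A) = λ² - λ - 4
λ² - λ - 4 = 0  ⇒  λ = (1 ± √((-1)² - 4·(-4)))/2 = (1 ± √(17))/2
  = (1 + √17)/2,  (1 - √17)/2
Eigenvalues: (1 + √17)/2, (1 - √17)/2  (≈ 2.562, -1.562)
The two irrational eigenvalues are distinct (simple), so each has alg. mult. = geom. mult. = 1.
Sum of geometric multiplicities equals n, so A has n independent eigenvectors.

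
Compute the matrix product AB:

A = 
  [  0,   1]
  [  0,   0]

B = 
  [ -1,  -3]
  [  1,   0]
AB = 
  [  1,   0]
  [  0,   0]

A is 2×2 and B is 2×2, so AB is 2×2. Each entry is (row of A)·(column of B):
AB[1,1] = (0)(-1) + (1)(1) = 1
AB[1,2] = (0)(-3) + (1)(0) = 0
AB[2,1] = (0)(-1) + (0)(1) = 0
AB[2,2] = (0)(-3) + (0)(0) = 0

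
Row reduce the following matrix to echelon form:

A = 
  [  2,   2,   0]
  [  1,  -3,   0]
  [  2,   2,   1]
Row operations:
R2 → R2 - (1/2)·R1
R3 → R3 - (1)·R1

Resulting echelon form:
REF = 
  [  2,   2,   0]
  [  0,  -4,   0]
  [  0,   0,   1]

Rank = 3 (number of non-zero pivot rows).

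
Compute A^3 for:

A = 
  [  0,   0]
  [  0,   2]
A^3 = 
  [  0,   0]
  [  0,   8]

A² = A·A:
A²[1,1] = (0)(0) + (0)(0) = 0
A²[1,2] = (0)(0) + (0)(2) = 0
A²[2,1] = (0)(0) + (2)(0) = 0
A²[2,2] = (0)(0) + (2)(2) = 4
A² = 
  [  0,   0]
  [  0,   4]

A^3 = A^2·A:
A^3[1,1] = (0)(0) + (0)(0) = 0
A^3[1,2] = (0)(0) + (0)(2) = 0
A^3[2,1] = (0)(0) + (4)(0) = 0
A^3[2,2] = (0)(0) + (4)(2) = 8
A^3 = 
  [  0,   0]
  [  0,   8]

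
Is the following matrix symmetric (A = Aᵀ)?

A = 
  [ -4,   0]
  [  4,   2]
No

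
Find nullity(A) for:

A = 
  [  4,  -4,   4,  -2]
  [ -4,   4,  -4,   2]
nullity(A) = 3

Row reduce:
R2 → R2 + (1)·R1
REF = 
  [  4,  -4,   4,  -2]
  [  0,   0,   0,   0]
Pivot columns: 1 → 1 pivot.
rank(A) = 1, so nullity(A) = 4 - 1 = 3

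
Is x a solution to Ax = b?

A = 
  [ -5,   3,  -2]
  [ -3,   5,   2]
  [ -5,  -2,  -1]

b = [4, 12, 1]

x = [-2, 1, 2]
No

Ax = [9, 15, 6] ≠ b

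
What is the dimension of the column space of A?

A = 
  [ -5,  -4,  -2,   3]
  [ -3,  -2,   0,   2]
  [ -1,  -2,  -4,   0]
Row reduce:
R2 → R2 - (3/5)·R1
R3 → R3 - (1/5)·R1
R3 → R3 + (3)·R2
REF = 
  [ -5,  -4,  -2,   3]
  [  0, 2/5, 6/5, 1/5]
  [  0,   0,   0,   0]
Pivot columns: 1, 2 → 2 pivots.
dim(Col(A)) = number of pivot columns = 2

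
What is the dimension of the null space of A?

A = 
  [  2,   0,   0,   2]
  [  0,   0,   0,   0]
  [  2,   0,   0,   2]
nullity(A) = 3

Row reduce:
R3 → R3 - (1)·R1
REF = 
  [  2,   0,   0,   2]
  [  0,   0,   0,   0]
  [  0,   0,   0,   0]
Pivot columns: 1 → 1 pivot.
rank(A) = 1, so nullity(A) = 4 - 1 = 3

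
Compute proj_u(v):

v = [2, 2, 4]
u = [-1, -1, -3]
proj_u(v) = [16/11, 16/11, 48/11]

v·u = (2)(-1) + (2)(-1) + (4)(-3) = -16
u·u = (-1)² + (-1)² + (-3)² = 11
proj_u(v) = (v·u / u·u) × u = (-16/11) × u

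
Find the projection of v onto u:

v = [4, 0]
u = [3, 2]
proj_u(v) = [36/13, 24/13]

v·u = (4)(3) + (0)(2) = 12
u·u = (3)² + (2)² = 13
proj_u(v) = (v·u / u·u) × u = (12/13) × u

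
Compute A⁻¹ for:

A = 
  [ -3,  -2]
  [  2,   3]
det(A) = (-3)(3) - (-2)(2) = -5
For a 2×2 matrix, A⁻¹ = (1/det(A)) · [[d, -b], [-c, a]]
    = (-1/5) · [[3, 2], [-2, -3]]

A⁻¹ = 
  [-3/5, -2/5]
  [ 2/5,  3/5]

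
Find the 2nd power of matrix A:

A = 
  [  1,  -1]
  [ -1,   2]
A² = A·A:
A²[1,1] = (1)(1) + (-1)(-1) = 2
A²[1,2] = (1)(-1) + (-1)(2) = -3
A²[2,1] = (-1)(1) + (2)(-1) = -3
A²[2,2] = (-1)(-1) + (2)(2) = 5
A² = 
  [  2,  -3]
  [ -3,   5]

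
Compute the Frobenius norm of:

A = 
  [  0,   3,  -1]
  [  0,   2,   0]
||A||_F = 3.742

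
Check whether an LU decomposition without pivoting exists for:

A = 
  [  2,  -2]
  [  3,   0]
Yes.
A[1,1] = 2 ≠ 0, so Gaussian elimination proceeds without a row swap: multiplier ℓ₂₁ = (3)/(2) = 3/2, and U[2,2] = 0 - (3/2)(-2) = 3.
L = 
  [  1,   0]
  [3/2,   1]
U = 
  [  2,  -2]
  [  0,   3]
Check row 2 of LU: [(3/2)(2), (3/2)(-2) + 3] = [3, 0] = row 2 of A ✓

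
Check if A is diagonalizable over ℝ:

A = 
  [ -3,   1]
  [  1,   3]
Yes

tr(A) = 0, det(A) = -10
Characteristic polynomial: λ² - tr(A)λ + det(A) = λ² - 10
λ² - 10 = 0  ⇒  λ = (0 ± √((0)² - 4·(-10)))/2 = (0 ± √(40))/2
  = √10,  -√10
Eigenvalues: √10, -√10  (≈ 3.162, -3.162)
The two irrational eigenvalues are distinct (simple), so each has alg. mult. = geom. mult. = 1.
Sum of geometric multiplicities equals n, so A has n independent eigenvectors.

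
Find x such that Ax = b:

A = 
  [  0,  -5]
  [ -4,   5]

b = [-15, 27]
x = [-3, 3]

Row reduce the augmented matrix [A|b]:
Swap R1 ↔ R2
REF = 
  [ -4,   5,  27]
  [  0,  -5, -15]

Back-substitution:
x₂ = (-15) / (-5) = 3
x₁ = (27 - (5)(3)) / (-4) = -3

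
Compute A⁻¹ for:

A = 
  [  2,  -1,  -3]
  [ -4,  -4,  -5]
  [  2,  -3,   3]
det(A) = (2)·((-4)(3) - (-5)(-3)) - (-1)·((-4)(3) - (-5)(2)) + (-3)·((-4)(-3) - (-4)(2))
  = (2)(-27) - (-1)(-2) + (-3)(20)
  = -116
det(A) = -116 ≠ 0, so A is invertible.

Cofactors Cᵢⱼ = (-1)ⁱ⁺ʲ·Mᵢⱼ:
C = 
  [-27,   2,  20]
  [ 12,  12,   4]
  [ -7,  22, -12]

adj(A) = Cᵀ:
adj(A) = 
  [-27,  12,  -7]
  [  2,  12,  22]
  [ 20,   4, -12]

A⁻¹ = (-1/116) · adj(A):
A⁻¹ = 
  [27/116,  -3/29,  7/116]
  [ -1/58,  -3/29, -11/58]
  [ -5/29,  -1/29,   3/29]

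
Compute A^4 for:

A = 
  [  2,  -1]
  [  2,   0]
A² = A·A:
A²[1,1] = (2)(2) + (-1)(2) = 2
A²[1,2] = (2)(-1) + (-1)(0) = -2
A²[2,1] = (2)(2) + (0)(2) = 4
A²[2,2] = (2)(-1) + (0)(0) = -2
A² = 
  [  2,  -2]
  [  4,  -2]

A^3 = A^2·A:
A^3[1,1] = (2)(2) + (-2)(2) = 0
A^3[1,2] = (2)(-1) + (-2)(0) = -2
A^3[2,1] = (4)(2) + (-2)(2) = 4
A^3[2,2] = (4)(-1) + (-2)(0) = -4
A^3 = 
  [  0,  -2]
  [  4,  -4]

A^4 = A^3·A:
A^4[1,1] = (0)(2) + (-2)(2) = -4
A^4[1,2] = (0)(-1) + (-2)(0) = 0
A^4[2,1] = (4)(2) + (-4)(2) = 0
A^4[2,2] = (4)(-1) + (-4)(0) = -4
A^4 = 
  [ -4,   0]
  [  0,  -4]

Therefore
A^4 = 
  [ -4,   0]
  [  0,  -4]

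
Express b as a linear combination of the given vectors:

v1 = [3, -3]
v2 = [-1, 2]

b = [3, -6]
c1 = 0, c2 = -3

b = 0·v1 + -3·v2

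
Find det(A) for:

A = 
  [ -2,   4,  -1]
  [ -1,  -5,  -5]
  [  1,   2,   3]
Cofactor expansion along row 1:
det(A) = (-2)·((-5)(3) - (-5)(2)) - (4)·((-1)(3) - (-5)(1)) + (-1)·((-1)(2) - (-5)(1))
  = (-2)(-5) - (4)(2) + (-1)(3)
  = -1

det(A) = -1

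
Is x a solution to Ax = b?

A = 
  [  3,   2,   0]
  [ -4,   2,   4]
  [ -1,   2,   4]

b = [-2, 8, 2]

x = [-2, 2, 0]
No

Ax = [-2, 12, 6] ≠ b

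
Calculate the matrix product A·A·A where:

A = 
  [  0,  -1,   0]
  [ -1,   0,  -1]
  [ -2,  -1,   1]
A² = A·A:
A²[1,1] = (0)(0) + (-1)(-1) + (0)(-2) = 1
A²[1,2] = (0)(-1) + (-1)(0) + (0)(-1) = 0
A²[1,3] = (0)(0) + (-1)(-1) + (0)(1) = 1
A²[2,1] = (-1)(0) + (0)(-1) + (-1)(-2) = 2
A²[2,2] = (-1)(-1) + (0)(0) + (-1)(-1) = 2
A²[2,3] = (-1)(0) + (0)(-1) + (-1)(1) = -1
A²[3,1] = (-2)(0) + (-1)(-1) + (1)(-2) = -1
A²[3,2] = (-2)(-1) + (-1)(0) + (1)(-1) = 1
A²[3,3] = (-2)(0) + (-1)(-1) + (1)(1) = 2
A² = 
  [  1,   0,   1]
  [  2,   2,  -1]
  [ -1,   1,   2]

A^3 = A^2·A:
A^3[1,1] = (1)(0) + (0)(-1) + (1)(-2) = -2
A^3[1,2] = (1)(-1) + (0)(0) + (1)(-1) = -2
A^3[1,3] = (1)(0) + (0)(-1) + (1)(1) = 1
A^3[2,1] = (2)(0) + (2)(-1) + (-1)(-2) = 0
A^3[2,2] = (2)(-1) + (2)(0) + (-1)(-1) = -1
A^3[2,3] = (2)(0) + (2)(-1) + (-1)(1) = -3
A^3[3,1] = (-1)(0) + (1)(-1) + (2)(-2) = -5
A^3[3,2] = (-1)(-1) + (1)(0) + (2)(-1) = -1
A^3[3,3] = (-1)(0) + (1)(-1) + (2)(1) = 1
A^3 = 
  [ -2,  -2,   1]
  [  0,  -1,  -3]
  [ -5,  -1,   1]

Therefore
A^3 = 
  [ -2,  -2,   1]
  [  0,  -1,  -3]
  [ -5,  -1,   1]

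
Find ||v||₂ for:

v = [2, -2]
2.828

||v||₂ = √((2)² + (-2)²) = √8 = 2.828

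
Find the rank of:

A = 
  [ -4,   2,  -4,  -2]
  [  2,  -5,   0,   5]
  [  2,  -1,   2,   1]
rank(A) = 2

Row reduce:
R2 → R2 + (1/2)·R1
R3 → R3 + (1/2)·R1
REF = 
  [ -4,   2,  -4,  -2]
  [  0,  -4,  -2,   4]
  [  0,   0,   0,   0]
Pivot columns: 1, 2 → 2 pivots.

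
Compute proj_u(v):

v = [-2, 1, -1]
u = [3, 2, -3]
v·u = (-2)(3) + (1)(2) + (-1)(-3) = -1
u·u = (3)² + (2)² + (-3)² = 22
proj_u(v) = (v·u / u·u) × u = (-1/22) × u

proj_u(v) = [-3/22, -1/11, 3/22]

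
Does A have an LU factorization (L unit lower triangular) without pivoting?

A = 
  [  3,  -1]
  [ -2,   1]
Yes.
A[1,1] = 3 ≠ 0, so Gaussian elimination proceeds without a row swap: multiplier ℓ₂₁ = (-2)/(3) = -2/3, and U[2,2] = 1 - (-2/3)(-1) = 1/3.
L = 
  [   1,    0]
  [-2/3,    1]
U = 
  [  3,  -1]
  [  0, 1/3]
Check row 2 of LU: [(-2/3)(3), (-2/3)(-1) + (1/3)] = [-2, 1] = row 2 of A ✓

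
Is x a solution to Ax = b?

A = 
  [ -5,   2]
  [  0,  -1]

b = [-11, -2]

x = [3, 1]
No

Ax = [-13, -1] ≠ b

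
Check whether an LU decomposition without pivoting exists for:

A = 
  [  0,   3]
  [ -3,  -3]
No.
A[1,1] = 0 but A[2,1] = -3 ≠ 0. Any LU with L unit lower triangular has (LU)[1,1] = U[1,1] and (LU)[2,1] = L[2,1]·U[1,1]; matching A forces U[1,1] = 0, which then forces (LU)[2,1] = 0 ≠ -3. A row swap (pivoting) is required.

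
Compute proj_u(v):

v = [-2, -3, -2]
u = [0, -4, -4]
proj_u(v) = [0, -5/2, -5/2]

v·u = (-2)(0) + (-3)(-4) + (-2)(-4) = 20
u·u = (0)² + (-4)² + (-4)² = 32
proj_u(v) = (v·u / u·u) × u = (20/32) × u = (5/8) × u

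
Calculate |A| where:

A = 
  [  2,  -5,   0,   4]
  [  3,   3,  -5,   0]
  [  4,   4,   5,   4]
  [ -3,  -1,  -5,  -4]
Cofactor expansion along row 1: det(A) = a₁₁M₁₁ - a₁₂M₁₂ + a₁₃M₁₃ - a₁₄M₁₄

M₁₁ = det[[3, -5, 0]; [4, 5, 4]; [-1, -5, -4]]
  = (3)·((5)(-4) - (4)(-5)) - (-5)·((4)(-4) - (4)(-1)) + (0)·((4)(-5) - (5)(-1))
  = (3)(0) - (-5)(-12) + (0)(-15)
  = -60
M₁₂ = det[[3, -5, 0]; [4, 5, 4]; [-3, -5, -4]]
  = (3)·((5)(-4) - (4)(-5)) - (-5)·((4)(-4) - (4)(-3)) + (0)·((4)(-5) - (5)(-3))
  = (3)(0) - (-5)(-4) + (0)(-5)
  = -20
M₁₃ = det[[3, 3, 0]; [4, 4, 4]; [-3, -1, -4]]
  = (3)·((4)(-4) - (4)(-1)) - (3)·((4)(-4) - (4)(-3)) + (0)·((4)(-1) - (4)(-3))
  = (3)(-12) - (3)(-4) + (0)(8)
  = -24
M₁₄ = det[[3, 3, -5]; [4, 4, 5]; [-3, -1, -5]]
  = (3)·((4)(-5) - (5)(-1)) - (3)·((4)(-5) - (5)(-3)) + (-5)·((4)(-1) - (4)(-3))
  = (3)(-15) - (3)(-5) + (-5)(8)
  = -70

det(A) = (2)(-60) - (-5)(-20) + (0)(-24) - (4)(-70) = 60

det(A) = 60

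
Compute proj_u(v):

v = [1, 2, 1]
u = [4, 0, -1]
proj_u(v) = [12/17, 0, -3/17]

v·u = (1)(4) + (2)(0) + (1)(-1) = 3
u·u = (4)² + (0)² + (-1)² = 17
proj_u(v) = (v·u / u·u) × u = (3/17) × u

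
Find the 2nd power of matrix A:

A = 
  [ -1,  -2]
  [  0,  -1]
A² = A·A:
A²[1,1] = (-1)(-1) + (-2)(0) = 1
A²[1,2] = (-1)(-2) + (-2)(-1) = 4
A²[2,1] = (0)(-1) + (-1)(0) = 0
A²[2,2] = (0)(-2) + (-1)(-1) = 1
A² = 
  [  1,   4]
  [  0,   1]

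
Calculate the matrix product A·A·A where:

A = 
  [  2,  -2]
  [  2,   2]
A² = A·A:
A²[1,1] = (2)(2) + (-2)(2) = 0
A²[1,2] = (2)(-2) + (-2)(2) = -8
A²[2,1] = (2)(2) + (2)(2) = 8
A²[2,2] = (2)(-2) + (2)(2) = 0
A² = 
  [  0,  -8]
  [  8,   0]

A^3 = A^2·A:
A^3[1,1] = (0)(2) + (-8)(2) = -16
A^3[1,2] = (0)(-2) + (-8)(2) = -16
A^3[2,1] = (8)(2) + (0)(2) = 16
A^3[2,2] = (8)(-2) + (0)(2) = -16
A^3 = 
  [-16, -16]
  [ 16, -16]

Therefore
A^3 = 
  [-16, -16]
  [ 16, -16]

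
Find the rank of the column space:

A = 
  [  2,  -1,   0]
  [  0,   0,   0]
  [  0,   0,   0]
Row reduce:
(no row operations needed)
REF = 
  [  2,  -1,   0]
  [  0,   0,   0]
  [  0,   0,   0]
Pivot columns: 1 → 1 pivot.
dim(Col(A)) = number of pivot columns = 1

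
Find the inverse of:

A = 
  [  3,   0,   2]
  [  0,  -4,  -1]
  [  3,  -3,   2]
det(A) = (3)·((-4)(2) - (-1)(-3)) - (0)·((0)(2) - (-1)(3)) + (2)·((0)(-3) - (-4)(3))
  = (3)(-11) - (0)(3) + (2)(12)
  = -9
det(A) = -9 ≠ 0, so A is invertible.

Cofactors Cᵢⱼ = (-1)ⁱ⁺ʲ·Mᵢⱼ:
C = 
  [-11,  -3,  12]
  [ -6,   0,   9]
  [  8,   3, -12]

adj(A) = Cᵀ:
adj(A) = 
  [-11,  -6,   8]
  [ -3,   0,   3]
  [ 12,   9, -12]

A⁻¹ = (-1/9) · adj(A):
A⁻¹ = 
  [11/9,  2/3, -8/9]
  [ 1/3,    0, -1/3]
  [-4/3,   -1,  4/3]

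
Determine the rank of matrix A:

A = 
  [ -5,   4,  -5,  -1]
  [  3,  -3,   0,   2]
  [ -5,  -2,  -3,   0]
rank(A) = 3

Row reduce:
R2 → R2 + (3/5)·R1
R3 → R3 - (1)·R1
R3 → R3 - (10)·R2
REF = 
  [  -5,    4,   -5,   -1]
  [   0, -3/5,   -3,  7/5]
  [   0,    0,   32,  -13]
Pivot columns: 1, 2, 3 → 3 pivots.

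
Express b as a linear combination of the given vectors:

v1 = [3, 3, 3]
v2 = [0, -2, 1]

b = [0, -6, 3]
c1 = 0, c2 = 3

b = 0·v1 + 3·v2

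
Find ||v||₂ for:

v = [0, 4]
4

||v||₂ = √((0)² + (4)²) = √16 = 4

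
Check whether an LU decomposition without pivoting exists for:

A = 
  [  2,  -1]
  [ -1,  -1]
Yes.
A[1,1] = 2 ≠ 0, so Gaussian elimination proceeds without a row swap: multiplier ℓ₂₁ = (-1)/(2) = -1/2, and U[2,2] = -1 - (-1/2)(-1) = -3/2.
L = 
  [   1,    0]
  [-1/2,    1]
U = 
  [   2,   -1]
  [   0, -3/2]
Check row 2 of LU: [(-1/2)(2), (-1/2)(-1) + (-3/2)] = [-1, -1] = row 2 of A ✓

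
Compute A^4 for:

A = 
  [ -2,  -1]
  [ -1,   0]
A² = A·A:
A²[1,1] = (-2)(-2) + (-1)(-1) = 5
A²[1,2] = (-2)(-1) + (-1)(0) = 2
A²[2,1] = (-1)(-2) + (0)(-1) = 2
A²[2,2] = (-1)(-1) + (0)(0) = 1
A² = 
  [  5,   2]
  [  2,   1]

A^3 = A^2·A:
A^3[1,1] = (5)(-2) + (2)(-1) = -12
A^3[1,2] = (5)(-1) + (2)(0) = -5
A^3[2,1] = (2)(-2) + (1)(-1) = -5
A^3[2,2] = (2)(-1) + (1)(0) = -2
A^3 = 
  [-12,  -5]
  [ -5,  -2]

A^4 = A^3·A:
A^4[1,1] = (-12)(-2) + (-5)(-1) = 29
A^4[1,2] = (-12)(-1) + (-5)(0) = 12
A^4[2,1] = (-5)(-2) + (-2)(-1) = 12
A^4[2,2] = (-5)(-1) + (-2)(0) = 5
A^4 = 
  [ 29,  12]
  [ 12,   5]

Therefore
A^4 = 
  [ 29,  12]
  [ 12,   5]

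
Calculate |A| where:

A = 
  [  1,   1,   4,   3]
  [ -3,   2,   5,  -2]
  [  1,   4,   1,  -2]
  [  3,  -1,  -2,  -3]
Cofactor expansion along row 1: det(A) = a₁₁M₁₁ - a₁₂M₁₂ + a₁₃M₁₃ - a₁₄M₁₄

M₁₁ = det[[2, 5, -2]; [4, 1, -2]; [-1, -2, -3]]
  = (2)·((1)(-3) - (-2)(-2)) - (5)·((4)(-3) - (-2)(-1)) + (-2)·((4)(-2) - (1)(-1))
  = (2)(-7) - (5)(-14) + (-2)(-7)
  = 70
M₁₂ = det[[-3, 5, -2]; [1, 1, -2]; [3, -2, -3]]
  = (-3)·((1)(-3) - (-2)(-2)) - (5)·((1)(-3) - (-2)(3)) + (-2)·((1)(-2) - (1)(3))
  = (-3)(-7) - (5)(3) + (-2)(-5)
  = 16
M₁₃ = det[[-3, 2, -2]; [1, 4, -2]; [3, -1, -3]]
  = (-3)·((4)(-3) - (-2)(-1)) - (2)·((1)(-3) - (-2)(3)) + (-2)·((1)(-1) - (4)(3))
  = (-3)(-14) - (2)(3) + (-2)(-13)
  = 62
M₁₄ = det[[-3, 2, 5]; [1, 4, 1]; [3, -1, -2]]
  = (-3)·((4)(-2) - (1)(-1)) - (2)·((1)(-2) - (1)(3)) + (5)·((1)(-1) - (4)(3))
  = (-3)(-7) - (2)(-5) + (5)(-13)
  = -34

det(A) = (1)(70) - (1)(16) + (4)(62) - (3)(-34) = 404

det(A) = 404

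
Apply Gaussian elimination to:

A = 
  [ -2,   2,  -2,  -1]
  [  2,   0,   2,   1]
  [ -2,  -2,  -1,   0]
Row operations:
R2 → R2 + (1)·R1
R3 → R3 - (1)·R1
R3 → R3 + (2)·R2

Resulting echelon form:
REF = 
  [ -2,   2,  -2,  -1]
  [  0,   2,   0,   0]
  [  0,   0,   1,   1]

Rank = 3 (number of non-zero pivot rows).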